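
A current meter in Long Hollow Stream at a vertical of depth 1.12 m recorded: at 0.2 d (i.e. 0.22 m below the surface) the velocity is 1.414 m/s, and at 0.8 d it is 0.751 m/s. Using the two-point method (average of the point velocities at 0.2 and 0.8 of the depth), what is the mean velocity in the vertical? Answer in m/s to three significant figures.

1.08 m/s

v̄ = (1.414 + 0.751) / 2 = 1.083 m/s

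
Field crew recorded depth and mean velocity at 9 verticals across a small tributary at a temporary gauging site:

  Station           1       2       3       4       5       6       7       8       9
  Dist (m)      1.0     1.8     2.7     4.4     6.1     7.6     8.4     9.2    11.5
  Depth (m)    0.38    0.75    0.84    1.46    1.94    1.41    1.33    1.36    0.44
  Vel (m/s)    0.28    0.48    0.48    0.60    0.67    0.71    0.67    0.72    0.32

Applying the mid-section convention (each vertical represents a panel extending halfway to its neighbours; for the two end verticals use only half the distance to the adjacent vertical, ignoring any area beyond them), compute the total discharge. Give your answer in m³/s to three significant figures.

7.99 m³/s

w_1 = (1.8 − 1.0)/2 = 0.4 m; q_1 = 0.28 × 0.38 × 0.4 = 0.04256 m³/s
w_2 = (2.7 − 1.0)/2 = 0.85 m; q_2 = 0.48 × 0.75 × 0.85 = 0.3060 m³/s
w_3 = (4.4 − 1.8)/2 = 1.3 m; q_3 = 0.48 × 0.84 × 1.3 = 0.5242 m³/s
w_4 = (6.1 − 2.7)/2 = 1.7 m; q_4 = 0.60 × 1.46 × 1.7 = 1.489 m³/s
w_5 = (7.6 − 4.4)/2 = 1.6 m; q_5 = 0.67 × 1.94 × 1.6 = 2.080 m³/s
w_6 = (8.4 − 6.1)/2 = 1.15 m; q_6 = 0.71 × 1.41 × 1.15 = 1.151 m³/s
w_7 = (9.2 − 7.6)/2 = 0.8 m; q_7 = 0.67 × 1.33 × 0.8 = 0.7129 m³/s
w_8 = (11.5 − 8.4)/2 = 1.55 m; q_8 = 0.72 × 1.36 × 1.55 = 1.518 m³/s
w_9 = (11.5 − 9.2)/2 = 1.15 m; q_9 = 0.32 × 0.44 × 1.15 = 0.1619 m³/s
Q = Σ qᵢ = 7.985 m³/s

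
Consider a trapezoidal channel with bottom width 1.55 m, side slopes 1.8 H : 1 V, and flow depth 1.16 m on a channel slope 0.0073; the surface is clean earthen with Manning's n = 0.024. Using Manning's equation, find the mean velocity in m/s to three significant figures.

2.72 m/s

A = (b + z·y)·y = (1.55 + 1.8×1.16)×1.16 = 4.220 m²
P = b + 2y√(1+z²) = 1.55 + 2×1.16×√(1+1.8²) = 6.327 m
R = A/P = 4.220/6.327 = 0.6670 m
Q = (1/n)·A·R^(2/3)·S^(1/2) = (1/0.024) × 4.220 × 0.6670^(2/3) × 0.0073^(1/2) = 11.47 m³/s
V = Q/A = 11.47/4.220 = 2.718 m/s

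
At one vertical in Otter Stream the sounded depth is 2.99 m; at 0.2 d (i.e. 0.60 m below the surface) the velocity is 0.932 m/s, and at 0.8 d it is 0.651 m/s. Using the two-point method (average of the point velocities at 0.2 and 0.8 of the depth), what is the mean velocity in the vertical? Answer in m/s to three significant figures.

0.792 m/s

v̄ = (0.932 + 0.651) / 2 = 0.7915 m/s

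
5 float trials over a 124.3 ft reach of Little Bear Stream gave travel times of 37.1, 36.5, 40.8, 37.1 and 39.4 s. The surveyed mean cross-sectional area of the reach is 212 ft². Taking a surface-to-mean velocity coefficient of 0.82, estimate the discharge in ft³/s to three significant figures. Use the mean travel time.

t̄ = (37.1 + 36.5 + 40.8 + 37.1 + 39.4) / 5 = 38.18 s
v_surface = L / t̄ = 124.3 / 38.18 = 3.256 ft/s
v_mean = 0.82 × 3.256 = 2.670 ft/s
Q = A × v_mean = 212 × 2.670 = 566.0 ft³/s

566 ft³/s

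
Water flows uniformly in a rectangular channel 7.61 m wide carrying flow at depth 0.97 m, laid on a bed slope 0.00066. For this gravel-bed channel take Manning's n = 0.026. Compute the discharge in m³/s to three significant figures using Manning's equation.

A = b·y = 7.61 × 0.97 = 7.382 m²
P = b + 2y = 7.61 + 2×0.97 = 9.550 m
R = A/P = 7.382/9.550 = 0.7730 m
Q = (1/n)·A·R^(2/3)·S^(1/2) = (1/0.026) × 7.382 × 0.7730^(2/3) × 0.00066^(1/2) = 6.143 m³/s

6.14 m³/s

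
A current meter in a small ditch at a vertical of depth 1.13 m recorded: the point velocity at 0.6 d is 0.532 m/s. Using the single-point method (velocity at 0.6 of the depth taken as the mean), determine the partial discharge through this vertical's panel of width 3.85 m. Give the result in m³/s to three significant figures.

v̄ = v₀.₆ = 0.532 m/s
q = v̄ × d × w = 0.5320 × 1.13 × 3.85 = 2.314 m³/s

2.31 m³/s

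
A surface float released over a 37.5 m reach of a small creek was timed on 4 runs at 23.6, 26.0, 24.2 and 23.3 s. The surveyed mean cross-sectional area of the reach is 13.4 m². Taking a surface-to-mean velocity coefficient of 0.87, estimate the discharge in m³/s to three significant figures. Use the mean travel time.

t̄ = (23.6 + 26.0 + 24.2 + 23.3) / 4 = 24.275 s
v_surface = L / t̄ = 37.5 / 24.275 = 1.545 m/s
v_mean = 0.87 × 1.545 = 1.344 m/s
Q = A × v_mean = 13.4 × 1.344 = 18.01 m³/s

18.0 m³/s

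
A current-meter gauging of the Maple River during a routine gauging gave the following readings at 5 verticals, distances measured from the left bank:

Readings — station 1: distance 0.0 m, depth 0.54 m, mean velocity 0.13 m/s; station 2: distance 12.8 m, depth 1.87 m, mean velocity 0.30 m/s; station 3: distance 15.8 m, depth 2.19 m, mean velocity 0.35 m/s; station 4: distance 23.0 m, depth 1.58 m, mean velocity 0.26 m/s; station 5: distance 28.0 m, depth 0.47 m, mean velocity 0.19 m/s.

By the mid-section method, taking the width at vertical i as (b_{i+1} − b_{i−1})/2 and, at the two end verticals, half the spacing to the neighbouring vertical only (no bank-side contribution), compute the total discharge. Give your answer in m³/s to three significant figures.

11.5 m³/s

w_1 = (12.8 − 0.0)/2 = 6.4 m; q_1 = 0.13 × 0.54 × 6.4 = 0.4493 m³/s
w_2 = (15.8 − 0.0)/2 = 7.9 m; q_2 = 0.30 × 1.87 × 7.9 = 4.432 m³/s
w_3 = (23.0 − 12.8)/2 = 5.1 m; q_3 = 0.35 × 2.19 × 5.1 = 3.909 m³/s
w_4 = (28.0 − 15.8)/2 = 6.1 m; q_4 = 0.26 × 1.58 × 6.1 = 2.506 m³/s
w_5 = (28.0 − 23.0)/2 = 2.5 m; q_5 = 0.19 × 0.47 × 2.5 = 0.2233 m³/s
Q = Σ qᵢ = 11.52 m³/s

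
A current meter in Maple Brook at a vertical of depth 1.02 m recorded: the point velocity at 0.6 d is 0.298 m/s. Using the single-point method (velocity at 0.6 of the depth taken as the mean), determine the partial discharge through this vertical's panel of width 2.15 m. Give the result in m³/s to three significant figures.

0.654 m³/s

v̄ = v₀.₆ = 0.298 m/s
q = v̄ × d × w = 0.2980 × 1.02 × 2.15 = 0.6535 m³/s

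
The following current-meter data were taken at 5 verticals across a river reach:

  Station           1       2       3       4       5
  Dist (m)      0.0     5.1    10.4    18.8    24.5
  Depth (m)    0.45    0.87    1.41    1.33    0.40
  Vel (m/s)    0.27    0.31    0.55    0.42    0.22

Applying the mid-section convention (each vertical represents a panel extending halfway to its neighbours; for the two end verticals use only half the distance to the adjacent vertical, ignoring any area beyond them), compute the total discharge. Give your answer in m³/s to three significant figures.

w_1 = (5.1 − 0.0)/2 = 2.55 m; q_1 = 0.27 × 0.45 × 2.55 = 0.3098 m³/s
w_2 = (10.4 − 0.0)/2 = 5.2 m; q_2 = 0.31 × 0.87 × 5.2 = 1.402 m³/s
w_3 = (18.8 − 5.1)/2 = 6.85 m; q_3 = 0.55 × 1.41 × 6.85 = 5.312 m³/s
w_4 = (24.5 − 10.4)/2 = 7.05 m; q_4 = 0.42 × 1.33 × 7.05 = 3.938 m³/s
w_5 = (24.5 − 18.8)/2 = 2.85 m; q_5 = 0.22 × 0.40 × 2.85 = 0.2508 m³/s
Q = Σ qᵢ = 11.21 m³/s

11.2 m³/s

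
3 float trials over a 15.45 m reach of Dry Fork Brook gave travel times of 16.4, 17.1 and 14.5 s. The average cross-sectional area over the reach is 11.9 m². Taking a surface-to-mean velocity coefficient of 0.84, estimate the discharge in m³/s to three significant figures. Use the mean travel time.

9.65 m³/s

t̄ = (16.4 + 17.1 + 14.5) / 3 = 16 s
v_surface = L / t̄ = 15.45 / 16 = 0.9656 m/s
v_mean = 0.84 × 0.9656 = 0.8111 m/s
Q = A × v_mean = 11.9 × 0.8111 = 9.652 m³/s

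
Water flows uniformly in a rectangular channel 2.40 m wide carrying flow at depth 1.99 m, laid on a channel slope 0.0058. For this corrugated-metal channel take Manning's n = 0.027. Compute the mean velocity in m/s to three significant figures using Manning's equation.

2.33 m/s

A = b·y = 2.40 × 1.99 = 4.776 m²
P = b + 2y = 2.40 + 2×1.99 = 6.380 m
R = A/P = 4.776/6.380 = 0.7486 m
Q = (1/n)·A·R^(2/3)·S^(1/2) = (1/0.027) × 4.776 × 0.7486^(2/3) × 0.0058^(1/2) = 11.11 m³/s
V = Q/A = 11.11/4.776 = 2.325 m/s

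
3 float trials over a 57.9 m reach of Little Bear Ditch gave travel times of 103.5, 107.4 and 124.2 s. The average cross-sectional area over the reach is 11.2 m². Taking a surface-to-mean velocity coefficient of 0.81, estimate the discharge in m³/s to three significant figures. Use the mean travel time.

4.70 m³/s

t̄ = (103.5 + 107.4 + 124.2) / 3 = 111.7 s
v_surface = L / t̄ = 57.9 / 111.7 = 0.5184 m/s
v_mean = 0.81 × 0.5184 = 0.4199 m/s
Q = A × v_mean = 11.2 × 0.4199 = 4.702 m³/s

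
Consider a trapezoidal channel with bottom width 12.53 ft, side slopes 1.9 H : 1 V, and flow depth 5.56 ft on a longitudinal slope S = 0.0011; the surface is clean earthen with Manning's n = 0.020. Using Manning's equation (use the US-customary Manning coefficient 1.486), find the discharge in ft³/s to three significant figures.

733 ft³/s

A = (b + z·y)·y = (12.53 + 1.9×5.56)×5.56 = 128.4 ft²
P = b + 2y√(1+z²) = 12.53 + 2×5.56×√(1+1.9²) = 36.41 ft
R = A/P = 128.4/36.41 = 3.527 ft
Q = (1.486/n)·A·R^(2/3)·S^(1/2) = (1.486/0.020) × 128.4 × 3.527^(2/3) × 0.0011^(1/2) = 733.2 ft³/s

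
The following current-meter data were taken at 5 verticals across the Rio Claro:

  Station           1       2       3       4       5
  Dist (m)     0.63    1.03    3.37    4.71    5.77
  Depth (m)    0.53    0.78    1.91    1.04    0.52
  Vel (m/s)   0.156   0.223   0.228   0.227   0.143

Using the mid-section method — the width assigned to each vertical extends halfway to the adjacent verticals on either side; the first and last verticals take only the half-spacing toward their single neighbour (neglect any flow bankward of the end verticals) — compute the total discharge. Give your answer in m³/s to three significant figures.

1.38 m³/s

w_1 = (1.03 − 0.63)/2 = 0.2 m; q_1 = 0.156 × 0.53 × 0.2 = 0.01654 m³/s
w_2 = (3.37 − 0.63)/2 = 1.37 m; q_2 = 0.223 × 0.78 × 1.37 = 0.2383 m³/s
w_3 = (4.71 − 1.03)/2 = 1.84 m; q_3 = 0.228 × 1.91 × 1.84 = 0.8013 m³/s
w_4 = (5.77 − 3.37)/2 = 1.2 m; q_4 = 0.227 × 1.04 × 1.2 = 0.2833 m³/s
w_5 = (5.77 − 4.71)/2 = 0.53 m; q_5 = 0.143 × 0.52 × 0.53 = 0.03941 m³/s
Q = Σ qᵢ = 1.379 m³/s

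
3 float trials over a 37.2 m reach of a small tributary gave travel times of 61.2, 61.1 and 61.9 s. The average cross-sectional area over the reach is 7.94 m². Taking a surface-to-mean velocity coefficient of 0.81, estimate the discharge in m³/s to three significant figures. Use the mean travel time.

t̄ = (61.2 + 61.1 + 61.9) / 3 = 61.4 s
v_surface = L / t̄ = 37.2 / 61.4 = 0.6059 m/s
v_mean = 0.81 × 0.6059 = 0.4907 m/s
Q = A × v_mean = 7.94 × 0.4907 = 3.897 m³/s

3.90 m³/s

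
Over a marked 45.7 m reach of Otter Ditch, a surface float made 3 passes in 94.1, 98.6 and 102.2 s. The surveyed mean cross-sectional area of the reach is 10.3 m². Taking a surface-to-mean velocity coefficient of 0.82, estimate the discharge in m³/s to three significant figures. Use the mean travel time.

t̄ = (94.1 + 98.6 + 102.2) / 3 = 98.3 s
v_surface = L / t̄ = 45.7 / 98.3 = 0.4649 m/s
v_mean = 0.82 × 0.4649 = 0.3812 m/s
Q = A × v_mean = 10.3 × 0.3812 = 3.927 m³/s

3.93 m³/s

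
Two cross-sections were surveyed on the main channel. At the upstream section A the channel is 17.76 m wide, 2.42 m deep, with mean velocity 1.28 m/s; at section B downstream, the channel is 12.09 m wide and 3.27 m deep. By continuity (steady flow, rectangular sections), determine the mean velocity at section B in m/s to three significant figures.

Q = A₁V₁ = (17.76×2.42) × 1.28 = 55.01 m³/s
A₂ = 12.09 × 3.27 = 39.53 m²
V₂ = Q/A₂ = 55.01/39.53 = 1.392 m/s

1.39 m/s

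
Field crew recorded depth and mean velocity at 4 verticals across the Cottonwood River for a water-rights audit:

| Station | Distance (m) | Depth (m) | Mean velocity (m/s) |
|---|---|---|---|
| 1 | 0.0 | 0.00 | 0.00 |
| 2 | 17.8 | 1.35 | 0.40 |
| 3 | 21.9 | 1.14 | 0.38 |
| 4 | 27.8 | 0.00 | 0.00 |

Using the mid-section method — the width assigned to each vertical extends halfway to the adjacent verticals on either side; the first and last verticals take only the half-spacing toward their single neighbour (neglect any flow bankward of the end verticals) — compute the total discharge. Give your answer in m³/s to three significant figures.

w_2 = (21.9 − 0.0)/2 = 10.95 m; q_2 = 0.40 × 1.35 × 10.95 = 5.913 m³/s
w_3 = (27.8 − 17.8)/2 = 5 m; q_3 = 0.38 × 1.14 × 5 = 2.166 m³/s
Stations 1, 4 contribute zero (depth or velocity is 0).
Q = Σ qᵢ = 8.079 m³/s

8.08 m³/s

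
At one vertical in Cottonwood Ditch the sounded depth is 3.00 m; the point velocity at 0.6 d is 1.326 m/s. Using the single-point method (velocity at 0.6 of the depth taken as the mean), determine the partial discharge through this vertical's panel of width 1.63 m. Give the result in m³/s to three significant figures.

v̄ = v₀.₆ = 1.326 m/s
q = v̄ × d × w = 1.326 × 3.00 × 1.63 = 6.484 m³/s

6.48 m³/s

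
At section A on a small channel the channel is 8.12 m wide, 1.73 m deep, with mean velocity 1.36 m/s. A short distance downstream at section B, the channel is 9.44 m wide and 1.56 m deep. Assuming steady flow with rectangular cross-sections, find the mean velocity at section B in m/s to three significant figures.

1.30 m/s

Q = A₁V₁ = (8.12×1.73) × 1.36 = 19.10 m³/s
A₂ = 9.44 × 1.56 = 14.73 m²
V₂ = Q/A₂ = 19.10/14.73 = 1.297 m/s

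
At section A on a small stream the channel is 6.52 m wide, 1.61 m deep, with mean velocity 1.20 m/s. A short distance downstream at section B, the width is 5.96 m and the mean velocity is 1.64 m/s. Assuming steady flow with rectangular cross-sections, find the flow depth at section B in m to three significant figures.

1.29 m

Q = A₁V₁ = (6.52×1.61) × 1.20 = 12.60 m³/s
d₂ = Q/(b₂ V₂) = 12.60/(5.96×1.64) = 1.289 m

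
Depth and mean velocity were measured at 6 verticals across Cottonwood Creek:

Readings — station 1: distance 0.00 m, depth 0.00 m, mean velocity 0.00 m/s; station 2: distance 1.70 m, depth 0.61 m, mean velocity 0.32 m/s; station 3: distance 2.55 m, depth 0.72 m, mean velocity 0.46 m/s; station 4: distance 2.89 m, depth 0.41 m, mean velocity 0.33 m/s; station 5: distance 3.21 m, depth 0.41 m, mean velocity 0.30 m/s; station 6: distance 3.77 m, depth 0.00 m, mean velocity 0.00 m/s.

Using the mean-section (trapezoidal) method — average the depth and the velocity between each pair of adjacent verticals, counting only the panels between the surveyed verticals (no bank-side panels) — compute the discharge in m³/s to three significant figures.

0.438 m³/s

Panel 1-2: Δb = 1.7 m, d̄ = (0.00+0.61)/2 = 0.305, v̄ = (0.00+0.32)/2 = 0.16 → q = 1.7×0.305×0.16 = 0.08296 m³/s
Panel 2-3: Δb = 0.85 m, d̄ = (0.61+0.72)/2 = 0.665, v̄ = (0.32+0.46)/2 = 0.39 → q = 0.85×0.665×0.39 = 0.2204 m³/s
Panel 3-4: Δb = 0.34 m, d̄ = (0.72+0.41)/2 = 0.565, v̄ = (0.46+0.33)/2 = 0.395 → q = 0.34×0.565×0.395 = 0.07588 m³/s
Panel 4-5: Δb = 0.32 m, d̄ = (0.41+0.41)/2 = 0.41, v̄ = (0.33+0.30)/2 = 0.315 → q = 0.32×0.41×0.315 = 0.04133 m³/s
Panel 5-6: Δb = 0.56 m, d̄ = (0.41+0.00)/2 = 0.205, v̄ = (0.30+0.00)/2 = 0.15 → q = 0.56×0.205×0.15 = 0.01722 m³/s
Q = Σ q = 0.4378 m³/s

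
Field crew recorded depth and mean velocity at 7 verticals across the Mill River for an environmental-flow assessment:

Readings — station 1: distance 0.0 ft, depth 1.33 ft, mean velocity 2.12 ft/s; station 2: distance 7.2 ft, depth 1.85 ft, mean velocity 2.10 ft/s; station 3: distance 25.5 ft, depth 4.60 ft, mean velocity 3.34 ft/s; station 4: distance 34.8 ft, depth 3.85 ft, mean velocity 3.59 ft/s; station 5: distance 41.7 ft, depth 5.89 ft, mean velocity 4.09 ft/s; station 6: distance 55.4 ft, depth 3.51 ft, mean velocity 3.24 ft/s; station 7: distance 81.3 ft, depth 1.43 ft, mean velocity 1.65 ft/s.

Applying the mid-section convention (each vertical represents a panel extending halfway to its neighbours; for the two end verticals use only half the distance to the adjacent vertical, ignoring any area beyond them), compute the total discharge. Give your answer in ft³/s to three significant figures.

888 ft³/s

w_1 = (7.2 − 0.0)/2 = 3.6 ft; q_1 = 2.12 × 1.33 × 3.6 = 10.15 ft³/s
w_2 = (25.5 − 0.0)/2 = 12.75 ft; q_2 = 2.10 × 1.85 × 12.75 = 49.53 ft³/s
w_3 = (34.8 − 7.2)/2 = 13.8 ft; q_3 = 3.34 × 4.60 × 13.8 = 212.0 ft³/s
w_4 = (41.7 − 25.5)/2 = 8.1 ft; q_4 = 3.59 × 3.85 × 8.1 = 112.0 ft³/s
w_5 = (55.4 − 34.8)/2 = 10.3 ft; q_5 = 4.09 × 5.89 × 10.3 = 248.1 ft³/s
w_6 = (81.3 − 41.7)/2 = 19.8 ft; q_6 = 3.24 × 3.51 × 19.8 = 225.2 ft³/s
w_7 = (81.3 − 55.4)/2 = 12.95 ft; q_7 = 1.65 × 1.43 × 12.95 = 30.56 ft³/s
Q = Σ qᵢ = 887.5 ft³/s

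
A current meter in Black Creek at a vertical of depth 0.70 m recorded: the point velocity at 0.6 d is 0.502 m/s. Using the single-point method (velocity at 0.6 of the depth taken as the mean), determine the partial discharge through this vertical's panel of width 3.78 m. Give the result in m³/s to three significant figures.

v̄ = v₀.₆ = 0.502 m/s
q = v̄ × d × w = 0.5020 × 0.70 × 3.78 = 1.328 m³/s

1.33 m³/s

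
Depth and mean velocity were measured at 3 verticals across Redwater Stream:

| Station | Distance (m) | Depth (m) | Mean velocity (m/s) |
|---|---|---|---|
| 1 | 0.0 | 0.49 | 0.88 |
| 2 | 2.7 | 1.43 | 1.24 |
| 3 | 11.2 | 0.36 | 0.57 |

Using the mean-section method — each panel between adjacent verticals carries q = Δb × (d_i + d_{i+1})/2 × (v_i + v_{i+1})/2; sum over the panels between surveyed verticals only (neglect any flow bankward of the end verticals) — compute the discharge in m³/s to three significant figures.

9.63 m³/s

Panel 1-2: Δb = 2.7 m, d̄ = (0.49+1.43)/2 = 0.96, v̄ = (0.88+1.24)/2 = 1.06 → q = 2.7×0.96×1.06 = 2.748 m³/s
Panel 2-3: Δb = 8.5 m, d̄ = (1.43+0.36)/2 = 0.895, v̄ = (1.24+0.57)/2 = 0.905 → q = 8.5×0.895×0.905 = 6.885 m³/s
Q = Σ q = 9.632 m³/s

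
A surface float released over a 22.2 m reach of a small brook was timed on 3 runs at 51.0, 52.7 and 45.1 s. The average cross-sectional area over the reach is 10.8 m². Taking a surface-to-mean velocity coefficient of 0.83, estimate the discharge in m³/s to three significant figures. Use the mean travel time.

t̄ = (51.0 + 52.7 + 45.1) / 3 = 49.6 s
v_surface = L / t̄ = 22.2 / 49.6 = 0.4476 m/s
v_mean = 0.83 × 0.4476 = 0.3715 m/s
Q = A × v_mean = 10.8 × 0.3715 = 4.012 m³/s

4.01 m³/s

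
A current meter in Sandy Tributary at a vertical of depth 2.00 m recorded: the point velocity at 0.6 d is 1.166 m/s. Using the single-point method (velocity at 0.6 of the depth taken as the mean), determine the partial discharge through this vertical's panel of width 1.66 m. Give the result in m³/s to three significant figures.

v̄ = v₀.₆ = 1.166 m/s
q = v̄ × d × w = 1.166 × 2.00 × 1.66 = 3.871 m³/s

3.87 m³/s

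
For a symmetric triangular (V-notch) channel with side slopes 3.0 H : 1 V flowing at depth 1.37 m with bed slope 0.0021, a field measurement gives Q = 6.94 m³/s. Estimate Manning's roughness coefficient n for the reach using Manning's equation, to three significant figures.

A = z·y² = 3.0×1.37² = 5.631 m²
P = 2y√(1+z²) = 2×1.37×√(1+3.0²) = 8.665 m
R = A/P = 5.631/8.665 = 0.6498 m
n = (1/Q)·A·R^(2/3)·S^(1/2) = (1/6.94) × 5.631 × 0.7503 × 0.04583 = 0.02789

0.0279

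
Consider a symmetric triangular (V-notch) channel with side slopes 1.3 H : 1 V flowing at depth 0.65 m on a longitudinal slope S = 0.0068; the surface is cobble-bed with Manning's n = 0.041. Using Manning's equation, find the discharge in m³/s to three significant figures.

0.447 m³/s

A = z·y² = 1.3×0.65² = 0.5493 m²
P = 2y√(1+z²) = 2×0.65×√(1+1.3²) = 2.132 m
R = A/P = 0.5493/2.132 = 0.2576 m
Q = (1/n)·A·R^(2/3)·S^(1/2) = (1/0.041) × 0.5493 × 0.2576^(2/3) × 0.0068^(1/2) = 0.4472 m³/s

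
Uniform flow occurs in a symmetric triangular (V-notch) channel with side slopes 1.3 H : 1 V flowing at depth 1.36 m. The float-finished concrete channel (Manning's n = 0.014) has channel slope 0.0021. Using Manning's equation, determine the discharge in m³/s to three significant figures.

A = z·y² = 1.3×1.36² = 2.404 m²
P = 2y√(1+z²) = 2×1.36×√(1+1.3²) = 4.461 m
R = A/P = 2.404/4.461 = 0.5390 m
Q = (1/n)·A·R^(2/3)·S^(1/2) = (1/0.014) × 2.404 × 0.5390^(2/3) × 0.0021^(1/2) = 5.213 m³/s

5.21 m³/s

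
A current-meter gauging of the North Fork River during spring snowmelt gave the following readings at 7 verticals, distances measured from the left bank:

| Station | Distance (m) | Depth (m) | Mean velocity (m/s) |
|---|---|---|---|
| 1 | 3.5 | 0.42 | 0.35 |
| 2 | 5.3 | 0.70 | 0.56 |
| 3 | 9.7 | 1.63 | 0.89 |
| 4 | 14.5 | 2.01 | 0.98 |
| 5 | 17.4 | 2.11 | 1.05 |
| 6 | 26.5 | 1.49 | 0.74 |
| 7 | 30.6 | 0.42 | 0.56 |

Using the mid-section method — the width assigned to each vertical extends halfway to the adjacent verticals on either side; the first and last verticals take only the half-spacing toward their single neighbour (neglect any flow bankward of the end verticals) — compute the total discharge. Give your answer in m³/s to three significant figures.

w_1 = (5.3 − 3.5)/2 = 0.9 m; q_1 = 0.35 × 0.42 × 0.9 = 0.1323 m³/s
w_2 = (9.7 − 3.5)/2 = 3.1 m; q_2 = 0.56 × 0.70 × 3.1 = 1.215 m³/s
w_3 = (14.5 − 5.3)/2 = 4.6 m; q_3 = 0.89 × 1.63 × 4.6 = 6.673 m³/s
w_4 = (17.4 − 9.7)/2 = 3.85 m; q_4 = 0.98 × 2.01 × 3.85 = 7.584 m³/s
w_5 = (26.5 − 14.5)/2 = 6 m; q_5 = 1.05 × 2.11 × 6 = 13.29 m³/s
w_6 = (30.6 − 17.4)/2 = 6.6 m; q_6 = 0.74 × 1.49 × 6.6 = 7.277 m³/s
w_7 = (30.6 − 26.5)/2 = 2.05 m; q_7 = 0.56 × 0.42 × 2.05 = 0.4822 m³/s
Q = Σ qᵢ = 36.66 m³/s

36.7 m³/s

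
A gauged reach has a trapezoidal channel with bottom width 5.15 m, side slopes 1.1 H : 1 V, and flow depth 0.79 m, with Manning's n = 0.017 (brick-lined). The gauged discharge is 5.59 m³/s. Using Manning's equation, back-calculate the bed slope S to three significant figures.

A = (b + z·y)·y = (5.15 + 1.1×0.79)×0.79 = 4.755 m²
P = b + 2y√(1+z²) = 5.15 + 2×0.79×√(1+1.1²) = 7.499 m
R = A/P = 4.755/7.499 = 0.6341 m
S = (Q·n / (1·A·R^(2/3)))² = (5.59×0.017 / (1×4.755×0.7381))² = 0.0007332

0.000733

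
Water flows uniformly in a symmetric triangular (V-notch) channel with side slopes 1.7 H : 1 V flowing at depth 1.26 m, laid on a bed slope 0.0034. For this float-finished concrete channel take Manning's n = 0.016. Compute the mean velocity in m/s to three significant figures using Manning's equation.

2.43 m/s

A = z·y² = 1.7×1.26² = 2.699 m²
P = 2y√(1+z²) = 2×1.26×√(1+1.7²) = 4.970 m
R = A/P = 2.699/4.970 = 0.5430 m
Q = (1/n)·A·R^(2/3)·S^(1/2) = (1/0.016) × 2.699 × 0.5430^(2/3) × 0.0034^(1/2) = 6.547 m³/s
V = Q/A = 6.547/2.699 = 2.426 m/s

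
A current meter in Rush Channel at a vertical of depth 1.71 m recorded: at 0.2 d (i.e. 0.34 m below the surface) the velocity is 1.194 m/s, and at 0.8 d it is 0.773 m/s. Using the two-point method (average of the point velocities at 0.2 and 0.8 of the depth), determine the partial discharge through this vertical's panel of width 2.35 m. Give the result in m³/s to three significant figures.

3.95 m³/s

v̄ = (1.194 + 0.773) / 2 = 0.9835 m/s
q = v̄ × d × w = 0.9835 × 1.71 × 2.35 = 3.952 m³/s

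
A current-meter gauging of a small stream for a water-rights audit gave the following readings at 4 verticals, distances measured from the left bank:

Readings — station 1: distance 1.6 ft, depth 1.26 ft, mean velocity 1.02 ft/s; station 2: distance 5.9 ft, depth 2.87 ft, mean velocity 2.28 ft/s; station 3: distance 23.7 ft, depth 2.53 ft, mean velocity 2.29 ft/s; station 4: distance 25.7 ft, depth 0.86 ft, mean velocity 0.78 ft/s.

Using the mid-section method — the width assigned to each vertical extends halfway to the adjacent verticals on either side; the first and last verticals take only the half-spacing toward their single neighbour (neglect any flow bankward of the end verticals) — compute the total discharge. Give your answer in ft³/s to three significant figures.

133 ft³/s

w_1 = (5.9 − 1.6)/2 = 2.15 ft; q_1 = 1.02 × 1.26 × 2.15 = 2.763 ft³/s
w_2 = (23.7 − 1.6)/2 = 11.05 ft; q_2 = 2.28 × 2.87 × 11.05 = 72.31 ft³/s
w_3 = (25.7 − 5.9)/2 = 9.9 ft; q_3 = 2.29 × 2.53 × 9.9 = 57.36 ft³/s
w_4 = (25.7 − 23.7)/2 = 1 ft; q_4 = 0.78 × 0.86 × 1 = 0.6708 ft³/s
Q = Σ qᵢ = 133.1 ft³/s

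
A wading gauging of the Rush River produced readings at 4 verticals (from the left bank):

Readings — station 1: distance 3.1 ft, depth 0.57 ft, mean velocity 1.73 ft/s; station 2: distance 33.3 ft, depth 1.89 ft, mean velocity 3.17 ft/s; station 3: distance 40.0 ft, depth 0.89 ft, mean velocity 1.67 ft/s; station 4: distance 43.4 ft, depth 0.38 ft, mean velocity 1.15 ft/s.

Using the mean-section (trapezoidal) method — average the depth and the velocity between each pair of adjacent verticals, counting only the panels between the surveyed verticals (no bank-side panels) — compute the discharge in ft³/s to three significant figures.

117 ft³/s

Panel 1-2: Δb = 30.2 ft, d̄ = (0.57+1.89)/2 = 1.23, v̄ = (1.73+3.17)/2 = 2.45 → q = 30.2×1.23×2.45 = 91.01 ft³/s
Panel 2-3: Δb = 6.7 ft, d̄ = (1.89+0.89)/2 = 1.39, v̄ = (3.17+1.67)/2 = 2.42 → q = 6.7×1.39×2.42 = 22.54 ft³/s
Panel 3-4: Δb = 3.4 ft, d̄ = (0.89+0.38)/2 = 0.635, v̄ = (1.67+1.15)/2 = 1.41 → q = 3.4×0.635×1.41 = 3.044 ft³/s
Q = Σ q = 116.6 ft³/s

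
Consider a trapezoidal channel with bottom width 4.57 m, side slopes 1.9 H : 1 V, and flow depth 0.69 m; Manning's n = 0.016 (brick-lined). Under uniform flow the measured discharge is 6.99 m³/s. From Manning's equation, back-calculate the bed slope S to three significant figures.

A = (b + z·y)·y = (4.57 + 1.9×0.69)×0.69 = 4.058 m²
P = b + 2y√(1+z²) = 4.57 + 2×0.69×√(1+1.9²) = 7.533 m
R = A/P = 4.058/7.533 = 0.5387 m
S = (Q·n / (1·A·R^(2/3)))² = (6.99×0.016 / (1×4.058×0.6620))² = 0.001733

0.00173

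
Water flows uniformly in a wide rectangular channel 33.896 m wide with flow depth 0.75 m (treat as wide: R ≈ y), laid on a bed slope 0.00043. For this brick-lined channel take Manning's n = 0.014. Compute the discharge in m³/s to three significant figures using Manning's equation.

A = b·y = 33.896 × 0.75 = 25.42 m²
Wide channel: R ≈ y = 0.75 m
Q = (1/n)·A·R^(2/3)·S^(1/2) = (1/0.014) × 25.42 × 0.7500^(2/3) × 0.00043^(1/2) = 31.08 m³/s

31.1 m³/s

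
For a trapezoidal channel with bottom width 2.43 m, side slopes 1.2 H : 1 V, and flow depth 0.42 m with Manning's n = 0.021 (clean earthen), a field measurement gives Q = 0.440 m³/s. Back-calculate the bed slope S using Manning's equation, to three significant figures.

A = (b + z·y)·y = (2.43 + 1.2×0.42)×0.42 = 1.232 m²
P = b + 2y√(1+z²) = 2.43 + 2×0.42×√(1+1.2²) = 3.742 m
R = A/P = 1.232/3.742 = 0.3293 m
S = (Q·n / (1·A·R^(2/3)))² = (0.440×0.021 / (1×1.232×0.4769))² = 0.0002473

0.000247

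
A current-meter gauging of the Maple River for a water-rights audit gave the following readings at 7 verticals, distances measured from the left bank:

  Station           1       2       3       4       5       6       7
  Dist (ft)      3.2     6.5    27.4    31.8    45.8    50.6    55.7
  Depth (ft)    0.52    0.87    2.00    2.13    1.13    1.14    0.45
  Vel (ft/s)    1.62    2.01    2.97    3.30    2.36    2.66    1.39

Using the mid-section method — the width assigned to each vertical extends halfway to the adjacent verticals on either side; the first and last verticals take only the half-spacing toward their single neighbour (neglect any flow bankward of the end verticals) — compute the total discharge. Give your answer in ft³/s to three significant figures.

w_1 = (6.5 − 3.2)/2 = 1.65 ft; q_1 = 1.62 × 0.52 × 1.65 = 1.390 ft³/s
w_2 = (27.4 − 3.2)/2 = 12.1 ft; q_2 = 2.01 × 0.87 × 12.1 = 21.16 ft³/s
w_3 = (31.8 − 6.5)/2 = 12.65 ft; q_3 = 2.97 × 2.00 × 12.65 = 75.14 ft³/s
w_4 = (45.8 − 27.4)/2 = 9.2 ft; q_4 = 3.30 × 2.13 × 9.2 = 64.67 ft³/s
w_5 = (50.6 − 31.8)/2 = 9.4 ft; q_5 = 2.36 × 1.13 × 9.4 = 25.07 ft³/s
w_6 = (55.7 − 45.8)/2 = 4.95 ft; q_6 = 2.66 × 1.14 × 4.95 = 15.01 ft³/s
w_7 = (55.7 − 50.6)/2 = 2.55 ft; q_7 = 1.39 × 0.45 × 2.55 = 1.595 ft³/s
Q = Σ qᵢ = 204.0 ft³/s

204 ft³/s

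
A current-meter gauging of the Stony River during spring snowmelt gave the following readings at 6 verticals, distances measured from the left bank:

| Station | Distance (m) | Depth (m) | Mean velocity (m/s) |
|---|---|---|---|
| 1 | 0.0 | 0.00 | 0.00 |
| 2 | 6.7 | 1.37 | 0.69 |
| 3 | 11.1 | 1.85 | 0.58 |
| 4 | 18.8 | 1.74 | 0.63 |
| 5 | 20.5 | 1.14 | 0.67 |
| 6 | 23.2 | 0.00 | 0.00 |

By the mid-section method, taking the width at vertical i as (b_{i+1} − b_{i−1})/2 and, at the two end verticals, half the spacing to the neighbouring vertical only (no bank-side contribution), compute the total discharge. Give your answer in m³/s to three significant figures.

w_2 = (11.1 − 0.0)/2 = 5.55 m; q_2 = 0.69 × 1.37 × 5.55 = 5.246 m³/s
w_3 = (18.8 − 6.7)/2 = 6.05 m; q_3 = 0.58 × 1.85 × 6.05 = 6.492 m³/s
w_4 = (20.5 − 11.1)/2 = 4.7 m; q_4 = 0.63 × 1.74 × 4.7 = 5.152 m³/s
w_5 = (23.2 − 18.8)/2 = 2.2 m; q_5 = 0.67 × 1.14 × 2.2 = 1.680 m³/s
Stations 1, 6 contribute zero (depth or velocity is 0).
Q = Σ qᵢ = 18.57 m³/s

18.6 m³/s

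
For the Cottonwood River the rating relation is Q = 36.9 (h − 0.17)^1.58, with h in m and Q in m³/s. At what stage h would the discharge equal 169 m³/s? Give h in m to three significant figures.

h − h₀ = (Q/C)^(1/b) = (169/36.9)^(1/1.58) = 2.620 m
h = 0.17 + 2.620 = 2.790 m

2.79 m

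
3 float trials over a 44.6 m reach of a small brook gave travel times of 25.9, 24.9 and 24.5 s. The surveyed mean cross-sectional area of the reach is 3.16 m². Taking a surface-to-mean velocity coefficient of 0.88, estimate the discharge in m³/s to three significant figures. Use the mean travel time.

4.94 m³/s

t̄ = (25.9 + 24.9 + 24.5) / 3 = 25.1 s
v_surface = L / t̄ = 44.6 / 25.1 = 1.777 m/s
v_mean = 0.88 × 1.777 = 1.564 m/s
Q = A × v_mean = 3.16 × 1.564 = 4.941 m³/s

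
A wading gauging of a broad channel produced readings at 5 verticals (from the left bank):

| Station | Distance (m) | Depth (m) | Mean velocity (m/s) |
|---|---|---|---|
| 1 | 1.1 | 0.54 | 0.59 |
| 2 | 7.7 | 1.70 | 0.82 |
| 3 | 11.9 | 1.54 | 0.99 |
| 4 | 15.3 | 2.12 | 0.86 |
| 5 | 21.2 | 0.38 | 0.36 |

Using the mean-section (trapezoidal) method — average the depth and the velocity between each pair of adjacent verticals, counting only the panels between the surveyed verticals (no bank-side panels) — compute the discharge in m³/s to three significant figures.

Panel 1-2: Δb = 6.6 m, d̄ = (0.54+1.70)/2 = 1.12, v̄ = (0.59+0.82)/2 = 0.705 → q = 6.6×1.12×0.705 = 5.211 m³/s
Panel 2-3: Δb = 4.2 m, d̄ = (1.70+1.54)/2 = 1.62, v̄ = (0.82+0.99)/2 = 0.905 → q = 4.2×1.62×0.905 = 6.158 m³/s
Panel 3-4: Δb = 3.4 m, d̄ = (1.54+2.12)/2 = 1.83, v̄ = (0.99+0.86)/2 = 0.925 → q = 3.4×1.83×0.925 = 5.755 m³/s
Panel 4-5: Δb = 5.9 m, d̄ = (2.12+0.38)/2 = 1.25, v̄ = (0.86+0.36)/2 = 0.61 → q = 5.9×1.25×0.61 = 4.499 m³/s
Q = Σ q = 21.62 m³/s

21.6 m³/s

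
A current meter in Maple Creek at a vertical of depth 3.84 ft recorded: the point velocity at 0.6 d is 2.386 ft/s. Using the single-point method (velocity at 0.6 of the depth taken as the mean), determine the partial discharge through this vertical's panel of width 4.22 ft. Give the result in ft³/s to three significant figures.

v̄ = v₀.₆ = 2.386 ft/s
q = v̄ × d × w = 2.386 × 3.84 × 4.22 = 38.66 ft³/s

38.7 ft³/s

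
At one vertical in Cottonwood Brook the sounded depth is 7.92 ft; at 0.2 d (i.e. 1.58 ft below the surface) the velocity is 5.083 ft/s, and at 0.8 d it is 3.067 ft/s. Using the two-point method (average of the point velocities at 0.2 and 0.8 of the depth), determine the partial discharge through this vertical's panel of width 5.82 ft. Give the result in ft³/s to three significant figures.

v̄ = (5.083 + 3.067) / 2 = 4.075 ft/s
q = v̄ × d × w = 4.075 × 7.92 × 5.82 = 187.8 ft³/s

188 ft³/s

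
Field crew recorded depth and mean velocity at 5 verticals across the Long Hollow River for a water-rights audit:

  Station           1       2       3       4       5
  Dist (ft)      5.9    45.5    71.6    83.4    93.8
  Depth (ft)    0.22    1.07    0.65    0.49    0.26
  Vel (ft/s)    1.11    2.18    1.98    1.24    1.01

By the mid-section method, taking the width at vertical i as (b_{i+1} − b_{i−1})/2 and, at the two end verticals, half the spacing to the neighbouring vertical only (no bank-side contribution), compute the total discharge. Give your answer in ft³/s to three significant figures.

114 ft³/s

w_1 = (45.5 − 5.9)/2 = 19.8 ft; q_1 = 1.11 × 0.22 × 19.8 = 4.835 ft³/s
w_2 = (71.6 − 5.9)/2 = 32.85 ft; q_2 = 2.18 × 1.07 × 32.85 = 76.63 ft³/s
w_3 = (83.4 − 45.5)/2 = 18.95 ft; q_3 = 1.98 × 0.65 × 18.95 = 24.39 ft³/s
w_4 = (93.8 − 71.6)/2 = 11.1 ft; q_4 = 1.24 × 0.49 × 11.1 = 6.744 ft³/s
w_5 = (93.8 − 83.4)/2 = 5.2 ft; q_5 = 1.01 × 0.26 × 5.2 = 1.366 ft³/s
Q = Σ qᵢ = 114.0 ft³/s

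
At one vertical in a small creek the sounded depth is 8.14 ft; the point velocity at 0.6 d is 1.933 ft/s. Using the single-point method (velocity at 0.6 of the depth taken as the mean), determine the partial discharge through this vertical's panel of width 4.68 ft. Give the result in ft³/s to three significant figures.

73.6 ft³/s

v̄ = v₀.₆ = 1.933 ft/s
q = v̄ × d × w = 1.933 × 8.14 × 4.68 = 73.64 ft³/s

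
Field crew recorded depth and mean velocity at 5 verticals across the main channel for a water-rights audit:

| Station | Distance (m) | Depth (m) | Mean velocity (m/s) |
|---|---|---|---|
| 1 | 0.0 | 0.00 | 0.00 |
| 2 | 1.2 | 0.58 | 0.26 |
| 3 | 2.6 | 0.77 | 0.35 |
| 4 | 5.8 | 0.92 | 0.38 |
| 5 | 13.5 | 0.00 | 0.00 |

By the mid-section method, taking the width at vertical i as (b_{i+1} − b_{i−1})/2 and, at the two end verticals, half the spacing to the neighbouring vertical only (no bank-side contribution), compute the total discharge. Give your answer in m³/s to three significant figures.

w_2 = (2.6 − 0.0)/2 = 1.3 m; q_2 = 0.26 × 0.58 × 1.3 = 0.1960 m³/s
w_3 = (5.8 − 1.2)/2 = 2.3 m; q_3 = 0.35 × 0.77 × 2.3 = 0.6199 m³/s
w_4 = (13.5 − 2.6)/2 = 5.45 m; q_4 = 0.38 × 0.92 × 5.45 = 1.905 m³/s
Stations 1, 5 contribute zero (depth or velocity is 0).
Q = Σ qᵢ = 2.721 m³/s

2.72 m³/s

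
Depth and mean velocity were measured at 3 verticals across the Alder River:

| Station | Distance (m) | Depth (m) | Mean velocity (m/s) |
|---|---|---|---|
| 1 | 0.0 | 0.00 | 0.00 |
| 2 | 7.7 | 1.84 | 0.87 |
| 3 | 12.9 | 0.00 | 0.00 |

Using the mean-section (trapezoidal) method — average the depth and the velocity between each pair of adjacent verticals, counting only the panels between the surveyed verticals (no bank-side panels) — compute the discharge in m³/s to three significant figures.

Panel 1-2: Δb = 7.7 m, d̄ = (0.00+1.84)/2 = 0.92, v̄ = (0.00+0.87)/2 = 0.435 → q = 7.7×0.92×0.435 = 3.082 m³/s
Panel 2-3: Δb = 5.2 m, d̄ = (1.84+0.00)/2 = 0.92, v̄ = (0.87+0.00)/2 = 0.435 → q = 5.2×0.92×0.435 = 2.081 m³/s
Q = Σ q = 5.163 m³/s

5.16 m³/s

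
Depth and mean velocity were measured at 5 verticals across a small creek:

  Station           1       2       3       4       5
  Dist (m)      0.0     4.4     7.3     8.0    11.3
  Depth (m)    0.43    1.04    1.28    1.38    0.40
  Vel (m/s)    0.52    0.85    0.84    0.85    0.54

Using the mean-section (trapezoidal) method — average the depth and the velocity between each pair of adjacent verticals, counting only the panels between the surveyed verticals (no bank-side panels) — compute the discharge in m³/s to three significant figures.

7.89 m³/s

Panel 1-2: Δb = 4.4 m, d̄ = (0.43+1.04)/2 = 0.735, v̄ = (0.52+0.85)/2 = 0.685 → q = 4.4×0.735×0.685 = 2.215 m³/s
Panel 2-3: Δb = 2.9 m, d̄ = (1.04+1.28)/2 = 1.16, v̄ = (0.85+0.84)/2 = 0.845 → q = 2.9×1.16×0.845 = 2.843 m³/s
Panel 3-4: Δb = 0.7 m, d̄ = (1.28+1.38)/2 = 1.33, v̄ = (0.84+0.85)/2 = 0.845 → q = 0.7×1.33×0.845 = 0.7867 m³/s
Panel 4-5: Δb = 3.3 m, d̄ = (1.38+0.40)/2 = 0.89, v̄ = (0.85+0.54)/2 = 0.695 → q = 3.3×0.89×0.695 = 2.041 m³/s
Q = Σ q = 7.886 m³/s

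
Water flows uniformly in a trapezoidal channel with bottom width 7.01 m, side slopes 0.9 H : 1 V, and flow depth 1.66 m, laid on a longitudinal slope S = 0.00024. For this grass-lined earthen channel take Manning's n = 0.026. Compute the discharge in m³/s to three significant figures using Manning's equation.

9.66 m³/s

A = (b + z·y)·y = (7.01 + 0.9×1.66)×1.66 = 14.12 m²
P = b + 2y√(1+z²) = 7.01 + 2×1.66×√(1+0.9²) = 11.48 m
R = A/P = 14.12/11.48 = 1.230 m
Q = (1/n)·A·R^(2/3)·S^(1/2) = (1/0.026) × 14.12 × 1.230^(2/3) × 0.00024^(1/2) = 9.656 m³/s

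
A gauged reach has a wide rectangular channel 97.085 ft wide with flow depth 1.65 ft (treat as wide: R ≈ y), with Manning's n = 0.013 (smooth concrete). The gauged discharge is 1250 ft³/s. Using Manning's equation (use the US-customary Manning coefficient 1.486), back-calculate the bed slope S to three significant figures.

0.00239

A = b·y = 97.085 × 1.65 = 160.2 ft²
Wide channel: R ≈ y = 1.65 ft
S = (Q·n / (1.486·A·R^(2/3)))² = (1250×0.013 / (1.486×160.2×1.396))² = 0.002390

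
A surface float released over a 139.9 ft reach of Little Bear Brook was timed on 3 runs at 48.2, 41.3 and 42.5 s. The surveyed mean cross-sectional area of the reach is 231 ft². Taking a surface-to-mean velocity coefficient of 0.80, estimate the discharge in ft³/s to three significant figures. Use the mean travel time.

588 ft³/s

t̄ = (48.2 + 41.3 + 42.5) / 3 = 44 s
v_surface = L / t̄ = 139.9 / 44 = 3.180 ft/s
v_mean = 0.80 × 3.180 = 2.544 ft/s
Q = A × v_mean = 231 × 2.544 = 587.6 ft³/s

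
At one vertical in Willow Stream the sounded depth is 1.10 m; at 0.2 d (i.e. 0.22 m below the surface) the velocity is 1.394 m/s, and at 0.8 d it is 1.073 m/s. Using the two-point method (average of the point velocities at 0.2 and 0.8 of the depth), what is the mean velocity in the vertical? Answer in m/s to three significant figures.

1.23 m/s

v̄ = (1.394 + 1.073) / 2 = 1.234 m/s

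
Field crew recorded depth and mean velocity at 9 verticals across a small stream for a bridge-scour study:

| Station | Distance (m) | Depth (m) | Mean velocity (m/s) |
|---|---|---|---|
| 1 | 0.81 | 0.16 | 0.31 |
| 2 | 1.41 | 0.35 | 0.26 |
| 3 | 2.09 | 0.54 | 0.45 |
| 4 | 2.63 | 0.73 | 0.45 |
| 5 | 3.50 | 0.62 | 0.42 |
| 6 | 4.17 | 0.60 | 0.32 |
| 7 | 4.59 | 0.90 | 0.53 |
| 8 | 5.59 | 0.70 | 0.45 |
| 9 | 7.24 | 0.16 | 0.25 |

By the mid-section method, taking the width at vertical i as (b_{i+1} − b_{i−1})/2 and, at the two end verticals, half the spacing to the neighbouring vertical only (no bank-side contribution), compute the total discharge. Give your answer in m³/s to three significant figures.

1.55 m³/s

w_1 = (1.41 − 0.81)/2 = 0.3 m; q_1 = 0.31 × 0.16 × 0.3 = 0.01488 m³/s
w_2 = (2.09 − 0.81)/2 = 0.64 m; q_2 = 0.26 × 0.35 × 0.64 = 0.05824 m³/s
w_3 = (2.63 − 1.41)/2 = 0.61 m; q_3 = 0.45 × 0.54 × 0.61 = 0.1482 m³/s
w_4 = (3.50 − 2.09)/2 = 0.705 m; q_4 = 0.45 × 0.73 × 0.705 = 0.2316 m³/s
w_5 = (4.17 − 2.63)/2 = 0.77 m; q_5 = 0.42 × 0.62 × 0.77 = 0.2005 m³/s
w_6 = (4.59 − 3.50)/2 = 0.545 m; q_6 = 0.32 × 0.60 × 0.545 = 0.1046 m³/s
w_7 = (5.59 − 4.17)/2 = 0.71 m; q_7 = 0.53 × 0.90 × 0.71 = 0.3387 m³/s
w_8 = (7.24 − 4.59)/2 = 1.325 m; q_8 = 0.45 × 0.70 × 1.325 = 0.4174 m³/s
w_9 = (7.24 − 5.59)/2 = 0.825 m; q_9 = 0.25 × 0.16 × 0.825 = 0.03300 m³/s
Q = Σ qᵢ = 1.547 m³/s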